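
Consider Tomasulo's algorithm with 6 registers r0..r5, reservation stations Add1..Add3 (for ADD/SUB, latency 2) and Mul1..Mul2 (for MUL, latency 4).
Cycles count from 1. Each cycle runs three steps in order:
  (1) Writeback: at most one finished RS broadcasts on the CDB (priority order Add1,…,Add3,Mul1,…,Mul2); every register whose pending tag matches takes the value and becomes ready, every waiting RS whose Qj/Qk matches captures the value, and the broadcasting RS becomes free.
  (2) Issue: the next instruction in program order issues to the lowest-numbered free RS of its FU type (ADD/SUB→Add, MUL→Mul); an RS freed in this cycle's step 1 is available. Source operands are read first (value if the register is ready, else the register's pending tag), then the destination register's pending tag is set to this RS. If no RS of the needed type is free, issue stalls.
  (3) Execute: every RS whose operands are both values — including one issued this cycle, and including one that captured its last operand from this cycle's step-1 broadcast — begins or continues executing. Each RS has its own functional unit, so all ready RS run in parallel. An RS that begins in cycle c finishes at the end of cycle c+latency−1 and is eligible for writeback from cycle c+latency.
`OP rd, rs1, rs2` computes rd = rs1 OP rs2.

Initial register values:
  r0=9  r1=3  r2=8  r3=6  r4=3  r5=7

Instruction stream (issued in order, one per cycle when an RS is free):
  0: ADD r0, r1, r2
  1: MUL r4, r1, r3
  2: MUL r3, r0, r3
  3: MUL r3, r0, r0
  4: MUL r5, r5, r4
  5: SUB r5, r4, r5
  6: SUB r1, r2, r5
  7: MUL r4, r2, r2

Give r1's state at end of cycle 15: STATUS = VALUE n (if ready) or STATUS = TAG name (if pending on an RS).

STATUS = VALUE 116

c1: issue ADD r0<-Add1 | r0:Add1,r1:3,r2:8,r3:6,r4:3,r5:7
c2: issue MUL r4<-Mul1 | r0:Add1,r1:3,r2:8,r3:6,r4:Mul1,r5:7
c3: CDB Add1=11; issue MUL r3<-Mul2 | r0:11,r1:3,r2:8,r3:Mul2,r4:Mul1,r5:7
c4: stall | r0:11,r1:3,r2:8,r3:Mul2,r4:Mul1,r5:7
c5: stall | r0:11,r1:3,r2:8,r3:Mul2,r4:Mul1,r5:7
c6: CDB Mul1=18; issue MUL r3<-Mul1 | r0:11,r1:3,r2:8,r3:Mul1,r4:18,r5:7
c7: CDB Mul2=66; issue MUL r5<-Mul2 | r0:11,r1:3,r2:8,r3:Mul1,r4:18,r5:Mul2
c8: issue SUB r5<-Add1 | r0:11,r1:3,r2:8,r3:Mul1,r4:18,r5:Add1
c9: issue SUB r1<-Add2 | r0:11,r1:Add2,r2:8,r3:Mul1,r4:18,r5:Add1
c10: CDB Mul1=121; issue MUL r4<-Mul1 | r0:11,r1:Add2,r2:8,r3:121,r4:Mul1,r5:Add1
c11: CDB Mul2=126 | r0:11,r1:Add2,r2:8,r3:121,r4:Mul1,r5:Add1
c12: - | r0:11,r1:Add2,r2:8,r3:121,r4:Mul1,r5:Add1
c13: CDB Add1=-108 | r0:11,r1:Add2,r2:8,r3:121,r4:Mul1,r5:-108
c14: CDB Mul1=64 | r0:11,r1:Add2,r2:8,r3:121,r4:64,r5:-108
c15: CDB Add2=116 | r0:11,r1:116,r2:8,r3:121,r4:64,r5:-108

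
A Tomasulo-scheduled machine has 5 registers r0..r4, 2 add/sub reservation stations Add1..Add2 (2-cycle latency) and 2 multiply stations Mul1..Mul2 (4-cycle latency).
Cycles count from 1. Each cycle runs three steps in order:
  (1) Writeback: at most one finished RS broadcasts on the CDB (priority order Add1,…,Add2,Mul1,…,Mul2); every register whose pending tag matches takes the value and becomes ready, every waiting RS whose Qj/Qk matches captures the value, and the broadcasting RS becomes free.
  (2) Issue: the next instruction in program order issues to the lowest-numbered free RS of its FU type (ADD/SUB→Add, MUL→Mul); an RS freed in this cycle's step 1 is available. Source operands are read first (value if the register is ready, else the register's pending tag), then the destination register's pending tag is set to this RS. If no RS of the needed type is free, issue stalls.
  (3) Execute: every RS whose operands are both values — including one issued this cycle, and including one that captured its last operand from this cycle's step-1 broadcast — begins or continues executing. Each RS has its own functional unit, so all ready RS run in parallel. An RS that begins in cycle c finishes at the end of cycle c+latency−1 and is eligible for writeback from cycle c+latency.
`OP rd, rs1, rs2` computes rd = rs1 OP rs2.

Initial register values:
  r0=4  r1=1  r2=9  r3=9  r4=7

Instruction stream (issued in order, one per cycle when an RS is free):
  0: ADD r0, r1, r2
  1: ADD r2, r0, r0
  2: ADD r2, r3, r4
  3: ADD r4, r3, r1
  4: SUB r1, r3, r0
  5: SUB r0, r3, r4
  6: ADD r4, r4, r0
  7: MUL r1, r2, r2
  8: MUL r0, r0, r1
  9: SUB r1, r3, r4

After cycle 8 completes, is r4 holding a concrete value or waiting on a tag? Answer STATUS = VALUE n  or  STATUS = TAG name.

cycle 1: issue ADD r0<-Add1 // r0:Add1,r1:1,r2:9,r3:9,r4:7
cycle 2: issue ADD r2<-Add2 // r0:Add1,r1:1,r2:Add2,r3:9,r4:7
cycle 3: CDB Add1=10; issue ADD r2<-Add1 // r0:10,r1:1,r2:Add1,r3:9,r4:7
cycle 4: stall // r0:10,r1:1,r2:Add1,r3:9,r4:7
cycle 5: CDB Add1=16; issue ADD r4<-Add1 // r0:10,r1:1,r2:16,r3:9,r4:Add1
cycle 6: CDB Add2=20; issue SUB r1<-Add2 // r0:10,r1:Add2,r2:16,r3:9,r4:Add1
cycle 7: CDB Add1=10; issue SUB r0<-Add1 // r0:Add1,r1:Add2,r2:16,r3:9,r4:10
cycle 8: CDB Add2=-1; issue ADD r4<-Add2 // r0:Add1,r1:-1,r2:16,r3:9,r4:Add2

STATUS = TAG Add2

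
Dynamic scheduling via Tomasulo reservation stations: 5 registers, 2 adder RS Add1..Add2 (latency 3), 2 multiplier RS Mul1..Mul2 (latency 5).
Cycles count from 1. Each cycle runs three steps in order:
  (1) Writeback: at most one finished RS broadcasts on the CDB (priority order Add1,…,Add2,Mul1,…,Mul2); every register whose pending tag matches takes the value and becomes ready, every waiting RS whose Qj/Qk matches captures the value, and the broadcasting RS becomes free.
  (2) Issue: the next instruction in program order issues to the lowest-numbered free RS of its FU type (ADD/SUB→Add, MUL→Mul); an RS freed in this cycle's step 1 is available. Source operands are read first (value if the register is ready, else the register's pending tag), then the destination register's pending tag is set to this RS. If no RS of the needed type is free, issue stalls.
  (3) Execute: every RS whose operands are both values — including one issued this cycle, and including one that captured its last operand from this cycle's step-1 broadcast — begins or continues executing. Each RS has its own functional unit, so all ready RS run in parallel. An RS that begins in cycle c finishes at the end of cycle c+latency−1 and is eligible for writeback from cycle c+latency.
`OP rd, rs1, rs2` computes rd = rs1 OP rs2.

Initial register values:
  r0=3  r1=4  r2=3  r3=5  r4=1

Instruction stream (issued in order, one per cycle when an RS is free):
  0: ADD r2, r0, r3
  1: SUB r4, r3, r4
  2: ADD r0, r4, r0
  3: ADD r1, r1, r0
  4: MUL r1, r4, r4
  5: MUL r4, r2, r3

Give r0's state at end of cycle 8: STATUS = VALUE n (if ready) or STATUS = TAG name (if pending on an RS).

c1: issue ADD r2<-Add1 | r0:3,r1:4,r2:Add1,r3:5,r4:1
c2: issue SUB r4<-Add2 | r0:3,r1:4,r2:Add1,r3:5,r4:Add2
c3: stall | r0:3,r1:4,r2:Add1,r3:5,r4:Add2
c4: CDB Add1=8; issue ADD r0<-Add1 | r0:Add1,r1:4,r2:8,r3:5,r4:Add2
c5: CDB Add2=4; issue ADD r1<-Add2 | r0:Add1,r1:Add2,r2:8,r3:5,r4:4
c6: issue MUL r1<-Mul1 | r0:Add1,r1:Mul1,r2:8,r3:5,r4:4
c7: issue MUL r4<-Mul2 | r0:Add1,r1:Mul1,r2:8,r3:5,r4:Mul2
c8: CDB Add1=7 | r0:7,r1:Mul1,r2:8,r3:5,r4:Mul2

STATUS = VALUE 7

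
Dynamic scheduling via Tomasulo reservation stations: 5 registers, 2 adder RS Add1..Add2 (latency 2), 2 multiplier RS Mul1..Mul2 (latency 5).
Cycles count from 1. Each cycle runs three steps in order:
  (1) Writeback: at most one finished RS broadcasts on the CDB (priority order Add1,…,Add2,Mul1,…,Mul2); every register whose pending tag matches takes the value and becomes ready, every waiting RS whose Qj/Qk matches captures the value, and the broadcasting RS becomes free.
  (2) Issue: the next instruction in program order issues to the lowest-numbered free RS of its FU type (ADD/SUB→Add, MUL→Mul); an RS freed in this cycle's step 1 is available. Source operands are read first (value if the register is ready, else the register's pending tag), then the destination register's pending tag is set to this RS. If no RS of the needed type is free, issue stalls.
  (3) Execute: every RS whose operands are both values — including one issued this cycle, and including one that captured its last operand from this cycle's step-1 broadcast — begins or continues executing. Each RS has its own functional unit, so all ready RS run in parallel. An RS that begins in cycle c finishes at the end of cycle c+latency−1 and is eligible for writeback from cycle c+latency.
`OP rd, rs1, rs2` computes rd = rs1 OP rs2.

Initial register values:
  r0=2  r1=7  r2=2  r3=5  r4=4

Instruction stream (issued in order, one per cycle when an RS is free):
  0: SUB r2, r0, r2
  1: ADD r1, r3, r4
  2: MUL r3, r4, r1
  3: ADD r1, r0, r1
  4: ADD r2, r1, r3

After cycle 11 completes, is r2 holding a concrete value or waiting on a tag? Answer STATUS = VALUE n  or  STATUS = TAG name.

STATUS = VALUE 47

c1: issue SUB r2<-Add1 | r0:2,r1:7,r2:Add1,r3:5,r4:4
c2: issue ADD r1<-Add2 | r0:2,r1:Add2,r2:Add1,r3:5,r4:4
c3: CDB Add1=0; issue MUL r3<-Mul1 | r0:2,r1:Add2,r2:0,r3:Mul1,r4:4
c4: CDB Add2=9; issue ADD r1<-Add1 | r0:2,r1:Add1,r2:0,r3:Mul1,r4:4
c5: issue ADD r2<-Add2 | r0:2,r1:Add1,r2:Add2,r3:Mul1,r4:4
c6: CDB Add1=11 | r0:2,r1:11,r2:Add2,r3:Mul1,r4:4
c7: - | r0:2,r1:11,r2:Add2,r3:Mul1,r4:4
c8: - | r0:2,r1:11,r2:Add2,r3:Mul1,r4:4
c9: CDB Mul1=36 | r0:2,r1:11,r2:Add2,r3:36,r4:4
c10: - | r0:2,r1:11,r2:Add2,r3:36,r4:4
c11: CDB Add2=47 | r0:2,r1:11,r2:47,r3:36,r4:4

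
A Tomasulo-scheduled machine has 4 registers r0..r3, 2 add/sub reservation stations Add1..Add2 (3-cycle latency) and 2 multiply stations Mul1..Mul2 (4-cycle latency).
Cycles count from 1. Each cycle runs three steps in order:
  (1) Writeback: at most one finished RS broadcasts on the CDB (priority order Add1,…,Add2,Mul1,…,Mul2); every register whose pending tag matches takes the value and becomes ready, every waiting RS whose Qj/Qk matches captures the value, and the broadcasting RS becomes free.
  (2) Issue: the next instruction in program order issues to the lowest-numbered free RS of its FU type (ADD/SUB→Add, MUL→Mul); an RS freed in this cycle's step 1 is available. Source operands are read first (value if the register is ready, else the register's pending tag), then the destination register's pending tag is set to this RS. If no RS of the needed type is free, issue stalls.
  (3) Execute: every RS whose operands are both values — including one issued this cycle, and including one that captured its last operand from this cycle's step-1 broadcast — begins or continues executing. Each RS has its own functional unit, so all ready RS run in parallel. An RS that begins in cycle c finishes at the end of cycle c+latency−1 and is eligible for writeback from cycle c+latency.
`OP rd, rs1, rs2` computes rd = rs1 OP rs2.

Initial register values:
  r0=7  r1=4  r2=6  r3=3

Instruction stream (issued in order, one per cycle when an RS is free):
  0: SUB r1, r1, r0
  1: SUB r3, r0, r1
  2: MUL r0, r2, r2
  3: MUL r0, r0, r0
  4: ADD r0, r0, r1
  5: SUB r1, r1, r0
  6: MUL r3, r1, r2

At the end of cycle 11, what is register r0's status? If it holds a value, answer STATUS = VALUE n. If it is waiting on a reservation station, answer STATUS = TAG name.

STATUS = TAG Add1

c1: issue SUB r1<-Add1 | r0:7,r1:Add1,r2:6,r3:3
c2: issue SUB r3<-Add2 | r0:7,r1:Add1,r2:6,r3:Add2
c3: issue MUL r0<-Mul1 | r0:Mul1,r1:Add1,r2:6,r3:Add2
c4: CDB Add1=-3; issue MUL r0<-Mul2 | r0:Mul2,r1:-3,r2:6,r3:Add2
c5: issue ADD r0<-Add1 | r0:Add1,r1:-3,r2:6,r3:Add2
c6: stall | r0:Add1,r1:-3,r2:6,r3:Add2
c7: CDB Add2=10; issue SUB r1<-Add2 | r0:Add1,r1:Add2,r2:6,r3:10
c8: CDB Mul1=36; issue MUL r3<-Mul1 | r0:Add1,r1:Add2,r2:6,r3:Mul1
c9: - | r0:Add1,r1:Add2,r2:6,r3:Mul1
c10: - | r0:Add1,r1:Add2,r2:6,r3:Mul1
c11: - | r0:Add1,r1:Add2,r2:6,r3:Mul1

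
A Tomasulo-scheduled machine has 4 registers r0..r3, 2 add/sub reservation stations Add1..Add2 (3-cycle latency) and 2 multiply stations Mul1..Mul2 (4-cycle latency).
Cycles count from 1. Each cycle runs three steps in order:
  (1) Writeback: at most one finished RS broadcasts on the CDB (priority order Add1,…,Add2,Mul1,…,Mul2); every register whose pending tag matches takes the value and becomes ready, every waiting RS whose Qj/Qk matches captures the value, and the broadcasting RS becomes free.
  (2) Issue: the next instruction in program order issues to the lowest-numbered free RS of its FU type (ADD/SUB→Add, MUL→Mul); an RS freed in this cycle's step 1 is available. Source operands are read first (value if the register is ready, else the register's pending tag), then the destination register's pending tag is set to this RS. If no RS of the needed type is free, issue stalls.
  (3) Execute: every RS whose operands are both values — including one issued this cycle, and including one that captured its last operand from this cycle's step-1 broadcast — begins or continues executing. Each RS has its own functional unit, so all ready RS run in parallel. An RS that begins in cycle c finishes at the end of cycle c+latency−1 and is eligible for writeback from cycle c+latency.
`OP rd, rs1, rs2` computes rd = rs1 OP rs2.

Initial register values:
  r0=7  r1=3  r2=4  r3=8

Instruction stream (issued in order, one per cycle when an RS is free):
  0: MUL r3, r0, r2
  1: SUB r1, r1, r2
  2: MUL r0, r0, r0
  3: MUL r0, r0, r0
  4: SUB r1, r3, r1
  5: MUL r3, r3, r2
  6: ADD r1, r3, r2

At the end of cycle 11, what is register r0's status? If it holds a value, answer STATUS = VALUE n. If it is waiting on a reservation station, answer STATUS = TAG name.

  c1: issue MUL r3<-Mul1  regs: r0:7,r1:3,r2:4,r3:Mul1
  c2: issue SUB r1<-Add1  regs: r0:7,r1:Add1,r2:4,r3:Mul1
  c3: issue MUL r0<-Mul2  regs: r0:Mul2,r1:Add1,r2:4,r3:Mul1
  c4: stall  regs: r0:Mul2,r1:Add1,r2:4,r3:Mul1
  c5: CDB Add1=-1; stall  regs: r0:Mul2,r1:-1,r2:4,r3:Mul1
  c6: CDB Mul1=28; issue MUL r0<-Mul1  regs: r0:Mul1,r1:-1,r2:4,r3:28
  c7: CDB Mul2=49; issue SUB r1<-Add1  regs: r0:Mul1,r1:Add1,r2:4,r3:28
  c8: issue MUL r3<-Mul2  regs: r0:Mul1,r1:Add1,r2:4,r3:Mul2
  c9: issue ADD r1<-Add2  regs: r0:Mul1,r1:Add2,r2:4,r3:Mul2
  c10: CDB Add1=29  regs: r0:Mul1,r1:Add2,r2:4,r3:Mul2
  c11: CDB Mul1=2401  regs: r0:2401,r1:Add2,r2:4,r3:Mul2

STATUS = VALUE 2401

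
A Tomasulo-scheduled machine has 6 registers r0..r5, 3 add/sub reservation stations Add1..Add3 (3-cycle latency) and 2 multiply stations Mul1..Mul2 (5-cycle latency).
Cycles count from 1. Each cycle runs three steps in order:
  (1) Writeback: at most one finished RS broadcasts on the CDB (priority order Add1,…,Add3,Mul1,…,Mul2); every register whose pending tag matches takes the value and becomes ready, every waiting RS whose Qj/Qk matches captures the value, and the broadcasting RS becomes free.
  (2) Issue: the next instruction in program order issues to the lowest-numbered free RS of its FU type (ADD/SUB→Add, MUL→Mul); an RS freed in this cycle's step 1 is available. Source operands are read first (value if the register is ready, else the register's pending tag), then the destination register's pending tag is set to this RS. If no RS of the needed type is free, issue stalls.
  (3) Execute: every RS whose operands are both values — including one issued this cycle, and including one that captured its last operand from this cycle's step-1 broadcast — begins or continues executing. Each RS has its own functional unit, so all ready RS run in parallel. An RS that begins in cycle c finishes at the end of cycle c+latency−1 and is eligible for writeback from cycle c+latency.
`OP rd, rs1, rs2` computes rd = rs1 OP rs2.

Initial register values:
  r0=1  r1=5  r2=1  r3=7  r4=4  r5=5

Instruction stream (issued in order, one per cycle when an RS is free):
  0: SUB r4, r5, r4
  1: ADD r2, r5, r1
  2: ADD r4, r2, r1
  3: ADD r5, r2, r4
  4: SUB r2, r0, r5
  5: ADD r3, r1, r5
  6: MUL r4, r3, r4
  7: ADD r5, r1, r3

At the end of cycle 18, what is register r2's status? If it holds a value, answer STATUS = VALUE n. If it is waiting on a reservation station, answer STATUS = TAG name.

cycle 1: issue SUB r4<-Add1 // r0:1,r1:5,r2:1,r3:7,r4:Add1,r5:5
cycle 2: issue ADD r2<-Add2 // r0:1,r1:5,r2:Add2,r3:7,r4:Add1,r5:5
cycle 3: issue ADD r4<-Add3 // r0:1,r1:5,r2:Add2,r3:7,r4:Add3,r5:5
cycle 4: CDB Add1=1; issue ADD r5<-Add1 // r0:1,r1:5,r2:Add2,r3:7,r4:Add3,r5:Add1
cycle 5: CDB Add2=10; issue SUB r2<-Add2 // r0:1,r1:5,r2:Add2,r3:7,r4:Add3,r5:Add1
cycle 6: stall // r0:1,r1:5,r2:Add2,r3:7,r4:Add3,r5:Add1
cycle 7: stall // r0:1,r1:5,r2:Add2,r3:7,r4:Add3,r5:Add1
cycle 8: CDB Add3=15; issue ADD r3<-Add3 // r0:1,r1:5,r2:Add2,r3:Add3,r4:15,r5:Add1
cycle 9: issue MUL r4<-Mul1 // r0:1,r1:5,r2:Add2,r3:Add3,r4:Mul1,r5:Add1
cycle 10: stall // r0:1,r1:5,r2:Add2,r3:Add3,r4:Mul1,r5:Add1
cycle 11: CDB Add1=25; issue ADD r5<-Add1 // r0:1,r1:5,r2:Add2,r3:Add3,r4:Mul1,r5:Add1
cycle 12: - // r0:1,r1:5,r2:Add2,r3:Add3,r4:Mul1,r5:Add1
cycle 13: - // r0:1,r1:5,r2:Add2,r3:Add3,r4:Mul1,r5:Add1
cycle 14: CDB Add2=-24 // r0:1,r1:5,r2:-24,r3:Add3,r4:Mul1,r5:Add1
cycle 15: CDB Add3=30 // r0:1,r1:5,r2:-24,r3:30,r4:Mul1,r5:Add1
cycle 16: - // r0:1,r1:5,r2:-24,r3:30,r4:Mul1,r5:Add1
cycle 17: - // r0:1,r1:5,r2:-24,r3:30,r4:Mul1,r5:Add1
cycle 18: CDB Add1=35 // r0:1,r1:5,r2:-24,r3:30,r4:Mul1,r5:35

STATUS = VALUE -24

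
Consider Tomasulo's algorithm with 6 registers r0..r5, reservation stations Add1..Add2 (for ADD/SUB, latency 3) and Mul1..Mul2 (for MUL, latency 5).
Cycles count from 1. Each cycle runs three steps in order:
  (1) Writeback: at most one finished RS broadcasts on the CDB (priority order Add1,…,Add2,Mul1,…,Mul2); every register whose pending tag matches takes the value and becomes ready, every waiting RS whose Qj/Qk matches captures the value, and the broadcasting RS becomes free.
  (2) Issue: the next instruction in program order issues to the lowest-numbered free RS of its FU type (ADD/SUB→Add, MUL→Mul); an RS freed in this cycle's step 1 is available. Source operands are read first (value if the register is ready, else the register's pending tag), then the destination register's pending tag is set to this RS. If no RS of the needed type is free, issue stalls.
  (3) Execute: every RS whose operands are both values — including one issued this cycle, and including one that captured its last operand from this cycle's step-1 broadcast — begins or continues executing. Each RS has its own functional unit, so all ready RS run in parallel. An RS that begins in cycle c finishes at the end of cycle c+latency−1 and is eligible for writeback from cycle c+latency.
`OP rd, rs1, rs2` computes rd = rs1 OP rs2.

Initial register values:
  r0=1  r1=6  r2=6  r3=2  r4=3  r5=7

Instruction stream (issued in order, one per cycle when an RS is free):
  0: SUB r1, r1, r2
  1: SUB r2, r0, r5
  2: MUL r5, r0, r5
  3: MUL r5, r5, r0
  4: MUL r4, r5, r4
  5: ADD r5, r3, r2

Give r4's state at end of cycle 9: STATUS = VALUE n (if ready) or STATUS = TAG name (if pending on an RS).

cycle 1: issue SUB r1<-Add1 // r0:1,r1:Add1,r2:6,r3:2,r4:3,r5:7
cycle 2: issue SUB r2<-Add2 // r0:1,r1:Add1,r2:Add2,r3:2,r4:3,r5:7
cycle 3: issue MUL r5<-Mul1 // r0:1,r1:Add1,r2:Add2,r3:2,r4:3,r5:Mul1
cycle 4: CDB Add1=0; issue MUL r5<-Mul2 // r0:1,r1:0,r2:Add2,r3:2,r4:3,r5:Mul2
cycle 5: CDB Add2=-6; stall // r0:1,r1:0,r2:-6,r3:2,r4:3,r5:Mul2
cycle 6: stall // r0:1,r1:0,r2:-6,r3:2,r4:3,r5:Mul2
cycle 7: stall // r0:1,r1:0,r2:-6,r3:2,r4:3,r5:Mul2
cycle 8: CDB Mul1=7; issue MUL r4<-Mul1 // r0:1,r1:0,r2:-6,r3:2,r4:Mul1,r5:Mul2
cycle 9: issue ADD r5<-Add1 // r0:1,r1:0,r2:-6,r3:2,r4:Mul1,r5:Add1

STATUS = TAG Mul1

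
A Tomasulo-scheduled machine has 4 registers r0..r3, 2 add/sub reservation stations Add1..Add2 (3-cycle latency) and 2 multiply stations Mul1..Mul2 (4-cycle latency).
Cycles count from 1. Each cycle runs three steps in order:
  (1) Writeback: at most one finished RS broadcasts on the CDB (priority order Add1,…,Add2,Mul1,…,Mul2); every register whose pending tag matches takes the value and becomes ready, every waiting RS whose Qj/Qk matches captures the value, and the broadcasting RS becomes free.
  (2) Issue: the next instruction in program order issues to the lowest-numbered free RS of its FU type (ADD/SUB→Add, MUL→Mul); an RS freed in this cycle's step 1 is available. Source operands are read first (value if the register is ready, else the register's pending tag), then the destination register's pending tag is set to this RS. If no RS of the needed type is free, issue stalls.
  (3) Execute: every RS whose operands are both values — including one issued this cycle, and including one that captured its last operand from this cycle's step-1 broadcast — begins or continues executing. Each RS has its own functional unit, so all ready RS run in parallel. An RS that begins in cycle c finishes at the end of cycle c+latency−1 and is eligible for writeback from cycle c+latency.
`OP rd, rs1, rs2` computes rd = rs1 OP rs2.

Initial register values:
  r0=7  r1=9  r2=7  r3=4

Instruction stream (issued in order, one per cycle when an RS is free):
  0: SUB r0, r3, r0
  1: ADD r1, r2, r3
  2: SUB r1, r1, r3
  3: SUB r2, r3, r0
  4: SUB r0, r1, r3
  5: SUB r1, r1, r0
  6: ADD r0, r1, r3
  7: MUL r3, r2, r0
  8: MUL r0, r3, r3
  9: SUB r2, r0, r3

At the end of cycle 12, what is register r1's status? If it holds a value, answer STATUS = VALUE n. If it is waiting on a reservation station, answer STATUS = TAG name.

STATUS = TAG Add2

  c1: issue SUB r0<-Add1  regs: r0:Add1,r1:9,r2:7,r3:4
  c2: issue ADD r1<-Add2  regs: r0:Add1,r1:Add2,r2:7,r3:4
  c3: stall  regs: r0:Add1,r1:Add2,r2:7,r3:4
  c4: CDB Add1=-3; issue SUB r1<-Add1  regs: r0:-3,r1:Add1,r2:7,r3:4
  c5: CDB Add2=11; issue SUB r2<-Add2  regs: r0:-3,r1:Add1,r2:Add2,r3:4
  c6: stall  regs: r0:-3,r1:Add1,r2:Add2,r3:4
  c7: stall  regs: r0:-3,r1:Add1,r2:Add2,r3:4
  c8: CDB Add1=7; issue SUB r0<-Add1  regs: r0:Add1,r1:7,r2:Add2,r3:4
  c9: CDB Add2=7; issue SUB r1<-Add2  regs: r0:Add1,r1:Add2,r2:7,r3:4
  c10: stall  regs: r0:Add1,r1:Add2,r2:7,r3:4
  c11: CDB Add1=3; issue ADD r0<-Add1  regs: r0:Add1,r1:Add2,r2:7,r3:4
  c12: issue MUL r3<-Mul1  regs: r0:Add1,r1:Add2,r2:7,r3:Mul1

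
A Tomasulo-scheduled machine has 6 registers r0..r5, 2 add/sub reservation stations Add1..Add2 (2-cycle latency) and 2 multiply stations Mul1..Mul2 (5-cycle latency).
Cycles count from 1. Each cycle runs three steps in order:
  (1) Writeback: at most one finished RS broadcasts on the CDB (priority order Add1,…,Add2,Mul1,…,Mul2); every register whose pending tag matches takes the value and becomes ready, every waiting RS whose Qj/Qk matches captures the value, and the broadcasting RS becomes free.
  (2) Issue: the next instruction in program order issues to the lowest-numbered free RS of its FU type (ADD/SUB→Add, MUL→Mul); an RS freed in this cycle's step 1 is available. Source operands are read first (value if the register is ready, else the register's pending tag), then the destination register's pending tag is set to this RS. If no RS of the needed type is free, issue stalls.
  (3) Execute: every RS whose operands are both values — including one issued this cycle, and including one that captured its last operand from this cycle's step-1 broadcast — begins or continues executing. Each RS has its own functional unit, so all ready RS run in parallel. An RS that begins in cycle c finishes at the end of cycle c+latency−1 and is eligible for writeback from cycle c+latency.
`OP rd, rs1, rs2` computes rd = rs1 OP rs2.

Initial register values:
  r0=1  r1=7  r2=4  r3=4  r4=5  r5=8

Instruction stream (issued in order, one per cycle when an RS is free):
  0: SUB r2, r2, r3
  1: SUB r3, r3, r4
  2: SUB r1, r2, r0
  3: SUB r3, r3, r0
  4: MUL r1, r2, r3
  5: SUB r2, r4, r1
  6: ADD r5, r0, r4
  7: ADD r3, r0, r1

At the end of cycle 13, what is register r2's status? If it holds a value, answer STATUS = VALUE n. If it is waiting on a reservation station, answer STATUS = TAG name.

cycle 1: issue SUB r2<-Add1 // r0:1,r1:7,r2:Add1,r3:4,r4:5,r5:8
cycle 2: issue SUB r3<-Add2 // r0:1,r1:7,r2:Add1,r3:Add2,r4:5,r5:8
cycle 3: CDB Add1=0; issue SUB r1<-Add1 // r0:1,r1:Add1,r2:0,r3:Add2,r4:5,r5:8
cycle 4: CDB Add2=-1; issue SUB r3<-Add2 // r0:1,r1:Add1,r2:0,r3:Add2,r4:5,r5:8
cycle 5: CDB Add1=-1; issue MUL r1<-Mul1 // r0:1,r1:Mul1,r2:0,r3:Add2,r4:5,r5:8
cycle 6: CDB Add2=-2; issue SUB r2<-Add1 // r0:1,r1:Mul1,r2:Add1,r3:-2,r4:5,r5:8
cycle 7: issue ADD r5<-Add2 // r0:1,r1:Mul1,r2:Add1,r3:-2,r4:5,r5:Add2
cycle 8: stall // r0:1,r1:Mul1,r2:Add1,r3:-2,r4:5,r5:Add2
cycle 9: CDB Add2=6; issue ADD r3<-Add2 // r0:1,r1:Mul1,r2:Add1,r3:Add2,r4:5,r5:6
cycle 10: - // r0:1,r1:Mul1,r2:Add1,r3:Add2,r4:5,r5:6
cycle 11: CDB Mul1=0 // r0:1,r1:0,r2:Add1,r3:Add2,r4:5,r5:6
cycle 12: - // r0:1,r1:0,r2:Add1,r3:Add2,r4:5,r5:6
cycle 13: CDB Add1=5 // r0:1,r1:0,r2:5,r3:Add2,r4:5,r5:6

STATUS = VALUE 5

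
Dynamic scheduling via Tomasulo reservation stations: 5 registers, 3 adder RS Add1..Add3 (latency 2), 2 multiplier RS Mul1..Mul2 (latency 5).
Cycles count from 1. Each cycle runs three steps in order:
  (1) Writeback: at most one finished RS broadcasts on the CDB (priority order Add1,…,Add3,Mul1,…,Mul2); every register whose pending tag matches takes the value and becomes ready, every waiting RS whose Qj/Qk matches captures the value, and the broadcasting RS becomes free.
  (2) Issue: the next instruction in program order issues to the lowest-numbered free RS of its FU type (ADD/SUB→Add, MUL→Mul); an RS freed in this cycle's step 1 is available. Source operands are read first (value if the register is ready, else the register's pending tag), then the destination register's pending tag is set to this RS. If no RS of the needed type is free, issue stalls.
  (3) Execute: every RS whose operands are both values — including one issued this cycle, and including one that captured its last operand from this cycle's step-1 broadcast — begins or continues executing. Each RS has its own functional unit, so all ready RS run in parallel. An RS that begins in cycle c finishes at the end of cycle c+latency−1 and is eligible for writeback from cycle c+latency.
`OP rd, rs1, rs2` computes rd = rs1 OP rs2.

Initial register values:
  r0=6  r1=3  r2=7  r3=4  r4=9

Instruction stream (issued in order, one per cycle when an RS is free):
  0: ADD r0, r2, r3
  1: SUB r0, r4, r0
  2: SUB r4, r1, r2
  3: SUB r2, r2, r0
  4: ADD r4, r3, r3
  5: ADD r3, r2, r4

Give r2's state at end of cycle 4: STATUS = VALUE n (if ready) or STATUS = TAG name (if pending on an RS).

STATUS = TAG Add3

  c1: issue ADD r0<-Add1  regs: r0:Add1,r1:3,r2:7,r3:4,r4:9
  c2: issue SUB r0<-Add2  regs: r0:Add2,r1:3,r2:7,r3:4,r4:9
  c3: CDB Add1=11; issue SUB r4<-Add1  regs: r0:Add2,r1:3,r2:7,r3:4,r4:Add1
  c4: issue SUB r2<-Add3  regs: r0:Add2,r1:3,r2:Add3,r3:4,r4:Add1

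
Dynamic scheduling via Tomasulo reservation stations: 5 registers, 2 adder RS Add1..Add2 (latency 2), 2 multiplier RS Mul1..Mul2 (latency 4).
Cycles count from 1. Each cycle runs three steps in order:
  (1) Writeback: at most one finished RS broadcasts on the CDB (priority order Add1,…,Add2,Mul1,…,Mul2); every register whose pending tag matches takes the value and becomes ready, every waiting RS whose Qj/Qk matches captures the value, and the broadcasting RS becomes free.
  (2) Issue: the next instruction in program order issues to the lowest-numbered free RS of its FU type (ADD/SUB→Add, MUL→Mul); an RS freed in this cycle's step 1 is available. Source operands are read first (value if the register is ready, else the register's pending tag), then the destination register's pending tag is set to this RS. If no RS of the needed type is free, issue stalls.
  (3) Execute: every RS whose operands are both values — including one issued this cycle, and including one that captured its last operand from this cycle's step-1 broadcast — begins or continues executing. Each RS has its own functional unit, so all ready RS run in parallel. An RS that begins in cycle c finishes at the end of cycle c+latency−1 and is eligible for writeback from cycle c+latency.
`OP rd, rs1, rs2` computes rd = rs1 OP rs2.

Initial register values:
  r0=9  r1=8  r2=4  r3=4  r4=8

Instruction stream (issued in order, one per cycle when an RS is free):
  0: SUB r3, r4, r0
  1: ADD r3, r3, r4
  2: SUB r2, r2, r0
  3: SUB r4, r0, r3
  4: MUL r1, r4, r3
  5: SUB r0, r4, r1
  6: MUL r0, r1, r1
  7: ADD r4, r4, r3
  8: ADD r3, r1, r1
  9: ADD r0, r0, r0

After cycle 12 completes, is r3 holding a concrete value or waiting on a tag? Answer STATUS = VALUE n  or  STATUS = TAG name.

c1: issue SUB r3<-Add1 | r0:9,r1:8,r2:4,r3:Add1,r4:8
c2: issue ADD r3<-Add2 | r0:9,r1:8,r2:4,r3:Add2,r4:8
c3: CDB Add1=-1; issue SUB r2<-Add1 | r0:9,r1:8,r2:Add1,r3:Add2,r4:8
c4: stall | r0:9,r1:8,r2:Add1,r3:Add2,r4:8
c5: CDB Add1=-5; issue SUB r4<-Add1 | r0:9,r1:8,r2:-5,r3:Add2,r4:Add1
c6: CDB Add2=7; issue MUL r1<-Mul1 | r0:9,r1:Mul1,r2:-5,r3:7,r4:Add1
c7: issue SUB r0<-Add2 | r0:Add2,r1:Mul1,r2:-5,r3:7,r4:Add1
c8: CDB Add1=2; issue MUL r0<-Mul2 | r0:Mul2,r1:Mul1,r2:-5,r3:7,r4:2
c9: issue ADD r4<-Add1 | r0:Mul2,r1:Mul1,r2:-5,r3:7,r4:Add1
c10: stall | r0:Mul2,r1:Mul1,r2:-5,r3:7,r4:Add1
c11: CDB Add1=9; issue ADD r3<-Add1 | r0:Mul2,r1:Mul1,r2:-5,r3:Add1,r4:9
c12: CDB Mul1=14; stall | r0:Mul2,r1:14,r2:-5,r3:Add1,r4:9

STATUS = TAG Add1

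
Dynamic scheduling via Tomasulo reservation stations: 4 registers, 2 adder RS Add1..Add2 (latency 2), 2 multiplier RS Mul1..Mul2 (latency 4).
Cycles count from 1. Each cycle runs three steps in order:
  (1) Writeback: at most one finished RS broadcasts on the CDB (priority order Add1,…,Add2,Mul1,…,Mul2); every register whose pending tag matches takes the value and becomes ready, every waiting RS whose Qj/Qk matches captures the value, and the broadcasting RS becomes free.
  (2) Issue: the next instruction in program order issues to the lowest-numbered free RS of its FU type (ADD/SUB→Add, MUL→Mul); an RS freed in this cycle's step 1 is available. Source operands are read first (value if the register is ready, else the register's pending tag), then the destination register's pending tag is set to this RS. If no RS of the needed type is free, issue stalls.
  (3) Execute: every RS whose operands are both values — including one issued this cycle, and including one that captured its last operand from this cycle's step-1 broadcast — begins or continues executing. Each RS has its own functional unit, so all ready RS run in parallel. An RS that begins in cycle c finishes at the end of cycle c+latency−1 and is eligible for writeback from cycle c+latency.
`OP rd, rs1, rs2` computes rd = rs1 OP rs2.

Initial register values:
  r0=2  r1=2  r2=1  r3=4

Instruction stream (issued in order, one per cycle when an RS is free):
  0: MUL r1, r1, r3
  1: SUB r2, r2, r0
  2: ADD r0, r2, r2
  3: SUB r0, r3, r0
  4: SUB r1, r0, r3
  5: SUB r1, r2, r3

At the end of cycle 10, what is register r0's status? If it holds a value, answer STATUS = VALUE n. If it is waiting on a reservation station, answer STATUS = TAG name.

STATUS = VALUE 6

c1: issue MUL r1<-Mul1 | r0:2,r1:Mul1,r2:1,r3:4
c2: issue SUB r2<-Add1 | r0:2,r1:Mul1,r2:Add1,r3:4
c3: issue ADD r0<-Add2 | r0:Add2,r1:Mul1,r2:Add1,r3:4
c4: CDB Add1=-1; issue SUB r0<-Add1 | r0:Add1,r1:Mul1,r2:-1,r3:4
c5: CDB Mul1=8; stall | r0:Add1,r1:8,r2:-1,r3:4
c6: CDB Add2=-2; issue SUB r1<-Add2 | r0:Add1,r1:Add2,r2:-1,r3:4
c7: stall | r0:Add1,r1:Add2,r2:-1,r3:4
c8: CDB Add1=6; issue SUB r1<-Add1 | r0:6,r1:Add1,r2:-1,r3:4
c9: - | r0:6,r1:Add1,r2:-1,r3:4
c10: CDB Add1=-5 | r0:6,r1:-5,r2:-1,r3:4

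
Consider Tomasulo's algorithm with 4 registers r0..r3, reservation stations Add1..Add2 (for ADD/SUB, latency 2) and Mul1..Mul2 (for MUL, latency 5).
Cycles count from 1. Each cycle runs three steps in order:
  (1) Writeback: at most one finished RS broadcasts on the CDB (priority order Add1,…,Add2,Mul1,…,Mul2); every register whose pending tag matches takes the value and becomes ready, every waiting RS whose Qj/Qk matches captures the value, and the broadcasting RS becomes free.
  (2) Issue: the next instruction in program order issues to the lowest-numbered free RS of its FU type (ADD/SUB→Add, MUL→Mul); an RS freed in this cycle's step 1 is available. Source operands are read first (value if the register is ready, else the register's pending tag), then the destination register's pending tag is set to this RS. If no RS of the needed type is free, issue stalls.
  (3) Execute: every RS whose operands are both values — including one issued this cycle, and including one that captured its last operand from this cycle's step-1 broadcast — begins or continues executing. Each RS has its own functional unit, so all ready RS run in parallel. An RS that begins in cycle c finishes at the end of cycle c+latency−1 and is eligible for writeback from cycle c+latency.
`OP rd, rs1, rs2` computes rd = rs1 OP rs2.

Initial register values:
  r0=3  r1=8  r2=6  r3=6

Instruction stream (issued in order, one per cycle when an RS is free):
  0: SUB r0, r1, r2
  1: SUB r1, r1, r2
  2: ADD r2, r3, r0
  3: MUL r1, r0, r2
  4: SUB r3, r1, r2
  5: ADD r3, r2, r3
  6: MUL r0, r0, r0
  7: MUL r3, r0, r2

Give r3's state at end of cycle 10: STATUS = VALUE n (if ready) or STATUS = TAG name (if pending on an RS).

STATUS = TAG Mul1

c1: issue SUB r0<-Add1 | r0:Add1,r1:8,r2:6,r3:6
c2: issue SUB r1<-Add2 | r0:Add1,r1:Add2,r2:6,r3:6
c3: CDB Add1=2; issue ADD r2<-Add1 | r0:2,r1:Add2,r2:Add1,r3:6
c4: CDB Add2=2; issue MUL r1<-Mul1 | r0:2,r1:Mul1,r2:Add1,r3:6
c5: CDB Add1=8; issue SUB r3<-Add1 | r0:2,r1:Mul1,r2:8,r3:Add1
c6: issue ADD r3<-Add2 | r0:2,r1:Mul1,r2:8,r3:Add2
c7: issue MUL r0<-Mul2 | r0:Mul2,r1:Mul1,r2:8,r3:Add2
c8: stall | r0:Mul2,r1:Mul1,r2:8,r3:Add2
c9: stall | r0:Mul2,r1:Mul1,r2:8,r3:Add2
c10: CDB Mul1=16; issue MUL r3<-Mul1 | r0:Mul2,r1:16,r2:8,r3:Mul1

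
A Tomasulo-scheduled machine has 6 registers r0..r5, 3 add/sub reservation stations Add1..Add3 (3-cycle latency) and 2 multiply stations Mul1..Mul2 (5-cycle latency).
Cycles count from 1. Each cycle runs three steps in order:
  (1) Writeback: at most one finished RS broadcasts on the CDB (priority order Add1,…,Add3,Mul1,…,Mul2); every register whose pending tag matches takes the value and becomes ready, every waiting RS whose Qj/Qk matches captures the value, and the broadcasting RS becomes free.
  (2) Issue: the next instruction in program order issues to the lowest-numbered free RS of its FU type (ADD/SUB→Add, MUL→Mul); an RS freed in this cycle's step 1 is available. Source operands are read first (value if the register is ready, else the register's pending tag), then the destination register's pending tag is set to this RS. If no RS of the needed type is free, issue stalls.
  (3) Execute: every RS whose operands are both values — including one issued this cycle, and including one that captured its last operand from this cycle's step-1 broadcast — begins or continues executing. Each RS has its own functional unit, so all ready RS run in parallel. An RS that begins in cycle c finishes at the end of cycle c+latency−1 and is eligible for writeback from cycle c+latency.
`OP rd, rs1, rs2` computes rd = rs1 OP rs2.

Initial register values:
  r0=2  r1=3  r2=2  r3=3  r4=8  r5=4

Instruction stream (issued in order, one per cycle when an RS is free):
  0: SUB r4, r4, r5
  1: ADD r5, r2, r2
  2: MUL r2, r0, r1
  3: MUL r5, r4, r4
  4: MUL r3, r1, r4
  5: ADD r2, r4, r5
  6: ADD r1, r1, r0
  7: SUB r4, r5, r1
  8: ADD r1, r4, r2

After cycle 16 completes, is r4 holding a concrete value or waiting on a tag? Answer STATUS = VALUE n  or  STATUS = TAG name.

STATUS = VALUE 11

cycle 1: issue SUB r4<-Add1 // r0:2,r1:3,r2:2,r3:3,r4:Add1,r5:4
cycle 2: issue ADD r5<-Add2 // r0:2,r1:3,r2:2,r3:3,r4:Add1,r5:Add2
cycle 3: issue MUL r2<-Mul1 // r0:2,r1:3,r2:Mul1,r3:3,r4:Add1,r5:Add2
cycle 4: CDB Add1=4; issue MUL r5<-Mul2 // r0:2,r1:3,r2:Mul1,r3:3,r4:4,r5:Mul2
cycle 5: CDB Add2=4; stall // r0:2,r1:3,r2:Mul1,r3:3,r4:4,r5:Mul2
cycle 6: stall // r0:2,r1:3,r2:Mul1,r3:3,r4:4,r5:Mul2
cycle 7: stall // r0:2,r1:3,r2:Mul1,r3:3,r4:4,r5:Mul2
cycle 8: CDB Mul1=6; issue MUL r3<-Mul1 // r0:2,r1:3,r2:6,r3:Mul1,r4:4,r5:Mul2
cycle 9: CDB Mul2=16; issue ADD r2<-Add1 // r0:2,r1:3,r2:Add1,r3:Mul1,r4:4,r5:16
cycle 10: issue ADD r1<-Add2 // r0:2,r1:Add2,r2:Add1,r3:Mul1,r4:4,r5:16
cycle 11: issue SUB r4<-Add3 // r0:2,r1:Add2,r2:Add1,r3:Mul1,r4:Add3,r5:16
cycle 12: CDB Add1=20; issue ADD r1<-Add1 // r0:2,r1:Add1,r2:20,r3:Mul1,r4:Add3,r5:16
cycle 13: CDB Add2=5 // r0:2,r1:Add1,r2:20,r3:Mul1,r4:Add3,r5:16
cycle 14: CDB Mul1=12 // r0:2,r1:Add1,r2:20,r3:12,r4:Add3,r5:16
cycle 15: - // r0:2,r1:Add1,r2:20,r3:12,r4:Add3,r5:16
cycle 16: CDB Add3=11 // r0:2,r1:Add1,r2:20,r3:12,r4:11,r5:16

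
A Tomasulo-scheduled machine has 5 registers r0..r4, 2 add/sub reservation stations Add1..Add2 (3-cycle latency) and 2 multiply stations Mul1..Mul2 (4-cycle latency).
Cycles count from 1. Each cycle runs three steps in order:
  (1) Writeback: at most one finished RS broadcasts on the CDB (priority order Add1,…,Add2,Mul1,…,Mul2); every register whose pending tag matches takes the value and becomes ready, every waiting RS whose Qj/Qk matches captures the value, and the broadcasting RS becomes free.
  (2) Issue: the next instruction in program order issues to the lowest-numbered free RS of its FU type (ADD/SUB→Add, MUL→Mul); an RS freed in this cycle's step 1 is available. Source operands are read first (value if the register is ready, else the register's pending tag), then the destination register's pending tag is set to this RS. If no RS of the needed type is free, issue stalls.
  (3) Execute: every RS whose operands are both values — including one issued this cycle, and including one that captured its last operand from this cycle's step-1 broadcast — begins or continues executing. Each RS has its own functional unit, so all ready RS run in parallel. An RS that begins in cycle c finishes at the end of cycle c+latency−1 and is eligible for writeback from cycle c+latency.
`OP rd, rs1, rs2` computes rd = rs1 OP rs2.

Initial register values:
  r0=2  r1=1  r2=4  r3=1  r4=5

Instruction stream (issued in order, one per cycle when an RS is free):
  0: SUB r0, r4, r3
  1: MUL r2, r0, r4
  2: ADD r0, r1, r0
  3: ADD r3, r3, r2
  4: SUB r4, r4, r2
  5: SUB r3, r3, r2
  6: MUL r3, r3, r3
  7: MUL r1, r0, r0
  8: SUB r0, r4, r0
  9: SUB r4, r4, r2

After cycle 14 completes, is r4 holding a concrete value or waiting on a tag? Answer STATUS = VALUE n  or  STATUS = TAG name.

c1: issue SUB r0<-Add1 | r0:Add1,r1:1,r2:4,r3:1,r4:5
c2: issue MUL r2<-Mul1 | r0:Add1,r1:1,r2:Mul1,r3:1,r4:5
c3: issue ADD r0<-Add2 | r0:Add2,r1:1,r2:Mul1,r3:1,r4:5
c4: CDB Add1=4; issue ADD r3<-Add1 | r0:Add2,r1:1,r2:Mul1,r3:Add1,r4:5
c5: stall | r0:Add2,r1:1,r2:Mul1,r3:Add1,r4:5
c6: stall | r0:Add2,r1:1,r2:Mul1,r3:Add1,r4:5
c7: CDB Add2=5; issue SUB r4<-Add2 | r0:5,r1:1,r2:Mul1,r3:Add1,r4:Add2
c8: CDB Mul1=20; stall | r0:5,r1:1,r2:20,r3:Add1,r4:Add2
c9: stall | r0:5,r1:1,r2:20,r3:Add1,r4:Add2
c10: stall | r0:5,r1:1,r2:20,r3:Add1,r4:Add2
c11: CDB Add1=21; issue SUB r3<-Add1 | r0:5,r1:1,r2:20,r3:Add1,r4:Add2
c12: CDB Add2=-15; issue MUL r3<-Mul1 | r0:5,r1:1,r2:20,r3:Mul1,r4:-15
c13: issue MUL r1<-Mul2 | r0:5,r1:Mul2,r2:20,r3:Mul1,r4:-15
c14: CDB Add1=1; issue SUB r0<-Add1 | r0:Add1,r1:Mul2,r2:20,r3:Mul1,r4:-15

STATUS = VALUE -15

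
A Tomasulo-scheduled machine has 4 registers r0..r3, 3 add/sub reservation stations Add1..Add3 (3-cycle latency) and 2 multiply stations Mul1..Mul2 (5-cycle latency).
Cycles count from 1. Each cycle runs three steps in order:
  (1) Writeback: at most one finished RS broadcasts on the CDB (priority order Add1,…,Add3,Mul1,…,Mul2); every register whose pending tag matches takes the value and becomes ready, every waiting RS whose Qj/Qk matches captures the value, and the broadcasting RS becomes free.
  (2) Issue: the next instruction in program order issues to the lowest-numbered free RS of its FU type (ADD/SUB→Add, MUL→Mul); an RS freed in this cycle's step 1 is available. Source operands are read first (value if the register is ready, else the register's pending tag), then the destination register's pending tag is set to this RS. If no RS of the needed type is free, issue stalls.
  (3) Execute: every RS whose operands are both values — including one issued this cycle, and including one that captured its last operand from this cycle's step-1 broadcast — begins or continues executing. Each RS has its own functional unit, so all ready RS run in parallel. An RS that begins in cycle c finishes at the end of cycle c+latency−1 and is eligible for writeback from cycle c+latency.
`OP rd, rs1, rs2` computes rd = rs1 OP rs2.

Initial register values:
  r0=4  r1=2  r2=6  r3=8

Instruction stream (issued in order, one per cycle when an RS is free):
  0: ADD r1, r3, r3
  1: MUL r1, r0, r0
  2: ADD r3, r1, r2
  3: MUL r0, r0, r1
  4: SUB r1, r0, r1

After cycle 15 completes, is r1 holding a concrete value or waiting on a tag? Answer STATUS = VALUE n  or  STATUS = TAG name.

STATUS = VALUE 48

  c1: issue ADD r1<-Add1  regs: r0:4,r1:Add1,r2:6,r3:8
  c2: issue MUL r1<-Mul1  regs: r0:4,r1:Mul1,r2:6,r3:8
  c3: issue ADD r3<-Add2  regs: r0:4,r1:Mul1,r2:6,r3:Add2
  c4: CDB Add1=16; issue MUL r0<-Mul2  regs: r0:Mul2,r1:Mul1,r2:6,r3:Add2
  c5: issue SUB r1<-Add1  regs: r0:Mul2,r1:Add1,r2:6,r3:Add2
  c6: -  regs: r0:Mul2,r1:Add1,r2:6,r3:Add2
  c7: CDB Mul1=16  regs: r0:Mul2,r1:Add1,r2:6,r3:Add2
  c8: -  regs: r0:Mul2,r1:Add1,r2:6,r3:Add2
  c9: -  regs: r0:Mul2,r1:Add1,r2:6,r3:Add2
  c10: CDB Add2=22  regs: r0:Mul2,r1:Add1,r2:6,r3:22
  c11: -  regs: r0:Mul2,r1:Add1,r2:6,r3:22
  c12: CDB Mul2=64  regs: r0:64,r1:Add1,r2:6,r3:22
  c13: -  regs: r0:64,r1:Add1,r2:6,r3:22
  c14: -  regs: r0:64,r1:Add1,r2:6,r3:22
  c15: CDB Add1=48  regs: r0:64,r1:48,r2:6,r3:22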